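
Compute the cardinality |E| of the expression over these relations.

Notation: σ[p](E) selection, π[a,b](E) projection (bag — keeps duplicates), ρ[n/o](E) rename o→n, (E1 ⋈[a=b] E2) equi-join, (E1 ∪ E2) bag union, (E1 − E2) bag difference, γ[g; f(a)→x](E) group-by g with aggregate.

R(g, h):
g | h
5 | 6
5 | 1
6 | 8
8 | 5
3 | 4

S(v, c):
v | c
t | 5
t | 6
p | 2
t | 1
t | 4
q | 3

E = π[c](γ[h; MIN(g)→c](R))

Stepwise |·|:
  R → 5
  γ[h; MIN(g)→c](R) → 5
  π[c](γ[h; MIN(g)→c](R)) → 5

|E| = 5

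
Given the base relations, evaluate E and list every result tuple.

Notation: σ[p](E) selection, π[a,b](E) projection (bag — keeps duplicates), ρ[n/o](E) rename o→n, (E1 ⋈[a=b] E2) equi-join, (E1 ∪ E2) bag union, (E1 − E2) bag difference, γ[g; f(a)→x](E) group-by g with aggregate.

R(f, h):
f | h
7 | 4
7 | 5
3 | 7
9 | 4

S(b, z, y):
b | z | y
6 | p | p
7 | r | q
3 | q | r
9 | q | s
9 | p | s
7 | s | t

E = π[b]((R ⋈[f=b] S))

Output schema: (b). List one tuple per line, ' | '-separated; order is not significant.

Per-node cardinality:
  R → 4
  S → 6
  (R ⋈[f=b] S) → 7
  π[b]((R ⋈[f=b] S)) → 7

== RESULT ==
b
3
7
7
7
7
9
9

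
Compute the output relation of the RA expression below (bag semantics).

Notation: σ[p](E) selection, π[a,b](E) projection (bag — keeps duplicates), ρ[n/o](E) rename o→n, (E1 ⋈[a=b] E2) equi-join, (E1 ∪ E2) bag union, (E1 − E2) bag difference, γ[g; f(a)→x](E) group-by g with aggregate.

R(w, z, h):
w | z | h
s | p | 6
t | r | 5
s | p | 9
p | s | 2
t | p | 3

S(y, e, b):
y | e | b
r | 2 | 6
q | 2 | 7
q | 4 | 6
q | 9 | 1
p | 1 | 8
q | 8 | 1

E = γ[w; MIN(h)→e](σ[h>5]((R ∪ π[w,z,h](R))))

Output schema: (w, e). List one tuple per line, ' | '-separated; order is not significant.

Stepwise |·|:
  R → 5
  R → 5
  π[w,z,h](R) → 5
  (R ∪ π[w,z,h](R)) → 10
  σ[h>5]((R ∪ π[w,z,h](R))) → 4
  γ[w; MIN(h)→e](σ[h>5]((R ∪ π[w,z,h](R)))) → 1

== RESULT ==
w | e
s | 6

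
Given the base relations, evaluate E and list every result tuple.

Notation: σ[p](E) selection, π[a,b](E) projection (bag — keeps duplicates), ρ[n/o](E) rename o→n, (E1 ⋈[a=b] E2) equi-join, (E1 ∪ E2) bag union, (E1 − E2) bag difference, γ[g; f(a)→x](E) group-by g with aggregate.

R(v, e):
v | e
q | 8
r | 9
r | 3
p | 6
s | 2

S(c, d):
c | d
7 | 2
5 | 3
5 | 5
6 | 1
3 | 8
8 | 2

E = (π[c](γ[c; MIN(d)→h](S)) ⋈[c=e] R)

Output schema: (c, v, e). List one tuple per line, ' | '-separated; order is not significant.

Stepwise |·|:
  S → 6
  γ[c; MIN(d)→h](S) → 5
  π[c](γ[c; MIN(d)→h](S)) → 5
  R → 5
  (π[c](γ[c; MIN(d)→h](S)) ⋈[c=e] R) → 3

== RESULT ==
c | v | e
3 | r | 3
6 | p | 6
8 | q | 8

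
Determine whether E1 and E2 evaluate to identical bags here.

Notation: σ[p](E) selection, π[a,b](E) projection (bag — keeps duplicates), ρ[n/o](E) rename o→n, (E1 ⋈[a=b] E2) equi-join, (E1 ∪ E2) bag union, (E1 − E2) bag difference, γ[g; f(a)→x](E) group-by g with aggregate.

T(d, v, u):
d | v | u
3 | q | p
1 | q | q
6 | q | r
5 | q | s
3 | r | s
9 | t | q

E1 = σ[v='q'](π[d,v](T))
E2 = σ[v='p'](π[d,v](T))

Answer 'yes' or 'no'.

E1 row counts bottom-up:
  T → 6
  π[d,v](T) → 6
  σ[v='q'](π[d,v](T)) → 4
E2 row counts bottom-up:
  T → 6
  π[d,v](T) → 6
  σ[v='p'](π[d,v](T)) → 0

E1 result:
d | v
1 | q
3 | q
5 | q
6 | q
E2 result:
d | v
(0 rows)
Witness: (6, 'q') appears 1× in E1 but 0× in E2.

no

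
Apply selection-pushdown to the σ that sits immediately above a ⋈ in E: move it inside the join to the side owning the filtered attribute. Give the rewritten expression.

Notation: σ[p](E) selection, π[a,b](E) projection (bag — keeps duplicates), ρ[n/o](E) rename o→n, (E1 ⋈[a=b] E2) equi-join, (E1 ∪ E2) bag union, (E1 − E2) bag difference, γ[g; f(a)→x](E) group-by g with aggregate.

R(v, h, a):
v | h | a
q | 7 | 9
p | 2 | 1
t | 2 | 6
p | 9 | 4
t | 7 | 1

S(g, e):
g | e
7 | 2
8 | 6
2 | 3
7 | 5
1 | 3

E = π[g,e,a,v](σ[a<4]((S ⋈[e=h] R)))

σ filters on a, owned by the right side.
E' = π[g,e,a,v]((S ⋈[e=h] σ[a<4](R)))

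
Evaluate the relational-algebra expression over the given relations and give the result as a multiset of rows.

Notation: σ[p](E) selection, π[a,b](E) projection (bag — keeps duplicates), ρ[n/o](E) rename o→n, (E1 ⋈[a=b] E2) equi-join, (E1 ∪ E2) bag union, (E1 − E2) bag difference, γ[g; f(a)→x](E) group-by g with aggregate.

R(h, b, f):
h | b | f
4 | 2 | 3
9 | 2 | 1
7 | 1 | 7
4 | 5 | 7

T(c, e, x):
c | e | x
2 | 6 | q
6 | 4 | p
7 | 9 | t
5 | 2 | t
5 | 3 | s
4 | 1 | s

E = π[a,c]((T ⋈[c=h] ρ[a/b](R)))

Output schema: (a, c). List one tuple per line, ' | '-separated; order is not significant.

Per-node cardinality:
  T → 6
  R → 4
  ρ[a/b](R) → 4
  (T ⋈[c=h] ρ[a/b](R)) → 3
  π[a,c]((T ⋈[c=h] ρ[a/b](R))) → 3

== RESULT ==
a | c
1 | 7
2 | 4
5 | 4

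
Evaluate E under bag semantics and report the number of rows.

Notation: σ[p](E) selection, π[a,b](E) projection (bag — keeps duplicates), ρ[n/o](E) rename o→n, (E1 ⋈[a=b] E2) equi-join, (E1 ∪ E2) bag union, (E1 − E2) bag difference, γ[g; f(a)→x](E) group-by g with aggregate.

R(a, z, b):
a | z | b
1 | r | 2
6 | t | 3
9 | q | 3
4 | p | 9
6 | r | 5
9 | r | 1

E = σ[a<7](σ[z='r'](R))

Row counts bottom-up:
  R → 6
  σ[z='r'](R) → 3
  σ[a<7](σ[z='r'](R)) → 2

|E| = 2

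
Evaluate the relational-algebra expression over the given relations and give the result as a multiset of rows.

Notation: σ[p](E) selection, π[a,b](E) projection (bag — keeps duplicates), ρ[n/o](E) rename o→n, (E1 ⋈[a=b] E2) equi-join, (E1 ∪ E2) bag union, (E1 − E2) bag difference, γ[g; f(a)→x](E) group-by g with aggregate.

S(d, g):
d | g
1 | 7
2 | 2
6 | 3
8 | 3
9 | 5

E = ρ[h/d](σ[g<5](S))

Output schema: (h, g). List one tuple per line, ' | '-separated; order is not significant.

Subexpression sizes:
  S → 5
  σ[g<5](S) → 3
  ρ[h/d](σ[g<5](S)) → 3

== RESULT ==
h | g
2 | 2
6 | 3
8 | 3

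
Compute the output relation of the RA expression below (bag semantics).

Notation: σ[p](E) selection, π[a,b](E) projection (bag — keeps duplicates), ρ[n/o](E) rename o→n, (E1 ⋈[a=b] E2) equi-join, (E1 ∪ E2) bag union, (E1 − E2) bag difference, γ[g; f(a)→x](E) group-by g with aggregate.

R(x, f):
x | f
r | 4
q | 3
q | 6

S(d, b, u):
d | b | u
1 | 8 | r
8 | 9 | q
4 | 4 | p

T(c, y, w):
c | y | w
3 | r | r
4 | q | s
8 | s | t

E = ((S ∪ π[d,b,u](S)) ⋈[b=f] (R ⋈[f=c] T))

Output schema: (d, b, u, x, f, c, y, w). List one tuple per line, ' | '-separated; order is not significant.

Row counts bottom-up:
  S → 3
  S → 3
  π[d,b,u](S) → 3
  (S ∪ π[d,b,u](S)) → 6
  R → 3
  T → 3
  (R ⋈[f=c] T) → 2
  ((S ∪ π[d,b,u](S)) ⋈[b=f] (R ⋈[f=c] T)) → 2

== RESULT ==
d | b | u | x | f | c | y | w
4 | 4 | p | r | 4 | 4 | q | s
4 | 4 | p | r | 4 | 4 | q | s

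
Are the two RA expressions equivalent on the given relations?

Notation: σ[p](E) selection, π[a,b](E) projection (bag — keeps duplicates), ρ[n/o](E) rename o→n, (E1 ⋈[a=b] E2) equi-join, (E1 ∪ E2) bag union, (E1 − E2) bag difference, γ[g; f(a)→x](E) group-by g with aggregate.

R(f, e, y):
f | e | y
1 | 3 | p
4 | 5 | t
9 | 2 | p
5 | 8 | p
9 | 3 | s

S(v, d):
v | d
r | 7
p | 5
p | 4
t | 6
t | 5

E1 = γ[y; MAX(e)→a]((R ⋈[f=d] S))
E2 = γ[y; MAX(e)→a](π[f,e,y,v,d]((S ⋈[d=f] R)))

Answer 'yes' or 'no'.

E1 stepwise |·|:
  R → 5
  S → 5
  (R ⋈[f=d] S) → 3
  γ[y; MAX(e)→a]((R ⋈[f=d] S)) → 2
E2 stepwise |·|:
  S → 5
  R → 5
  (S ⋈[d=f] R) → 3
  π[f,e,y,v,d]((S ⋈[d=f] R)) → 3
  γ[y; MAX(e)→a](π[f,e,y,v,d]((S ⋈[d=f] R))) → 2

E1 and E2 produce the same multiset:
y | a
p | 8
t | 5

yes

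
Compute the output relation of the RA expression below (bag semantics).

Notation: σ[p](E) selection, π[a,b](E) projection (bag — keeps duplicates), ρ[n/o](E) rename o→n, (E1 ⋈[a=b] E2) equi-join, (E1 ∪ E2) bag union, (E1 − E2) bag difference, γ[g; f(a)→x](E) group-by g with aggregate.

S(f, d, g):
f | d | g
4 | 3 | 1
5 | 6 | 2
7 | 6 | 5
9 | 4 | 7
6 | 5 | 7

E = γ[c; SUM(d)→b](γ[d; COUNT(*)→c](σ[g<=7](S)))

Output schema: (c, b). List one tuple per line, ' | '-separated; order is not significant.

Row counts bottom-up:
  S → 5
  σ[g<=7](S) → 5
  γ[d; COUNT(*)→c](σ[g<=7](S)) → 4
  γ[c; SUM(d)→b](γ[d; COUNT(*)→c](σ[g<=7](S))) → 2

== RESULT ==
c | b
1 | 12
2 | 6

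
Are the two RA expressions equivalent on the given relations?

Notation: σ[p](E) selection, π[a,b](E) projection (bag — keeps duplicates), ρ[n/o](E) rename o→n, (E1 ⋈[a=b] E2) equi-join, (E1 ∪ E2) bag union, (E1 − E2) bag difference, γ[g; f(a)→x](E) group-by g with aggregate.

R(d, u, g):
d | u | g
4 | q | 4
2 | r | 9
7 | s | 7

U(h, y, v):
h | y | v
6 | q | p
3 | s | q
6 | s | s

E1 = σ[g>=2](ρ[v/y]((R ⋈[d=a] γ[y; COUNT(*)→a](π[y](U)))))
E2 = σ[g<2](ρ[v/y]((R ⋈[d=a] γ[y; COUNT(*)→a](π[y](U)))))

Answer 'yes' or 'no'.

E1 per-node cardinality:
  R → 3
  U → 3
  π[y](U) → 3
  γ[y; COUNT(*)→a](π[y](U)) → 2
  (R ⋈[d=a] γ[y; COUNT(*)→a](π[y](U))) → 1
  ρ[v/y]((R ⋈[d=a] γ[y; COUNT(*)→a](π[y](U)))) → 1
  σ[g>=2](ρ[v/y]((R ⋈[d=a] γ[y; COUNT(*)→a](π[y](U))))) → 1
E2 per-node cardinality:
  R → 3
  U → 3
  π[y](U) → 3
  γ[y; COUNT(*)→a](π[y](U)) → 2
  (R ⋈[d=a] γ[y; COUNT(*)→a](π[y](U))) → 1
  ρ[v/y]((R ⋈[d=a] γ[y; COUNT(*)→a](π[y](U)))) → 1
  σ[g<2](ρ[v/y]((R ⋈[d=a] γ[y; COUNT(*)→a](π[y](U))))) → 0

E1 result:
d | u | g | v | a
2 | r | 9 | s | 2
E2 result:
d | u | g | v | a
(0 rows)
Witness: (2, 'r', 9, 's', 2) appears 1× in E1 but 0× in E2.

no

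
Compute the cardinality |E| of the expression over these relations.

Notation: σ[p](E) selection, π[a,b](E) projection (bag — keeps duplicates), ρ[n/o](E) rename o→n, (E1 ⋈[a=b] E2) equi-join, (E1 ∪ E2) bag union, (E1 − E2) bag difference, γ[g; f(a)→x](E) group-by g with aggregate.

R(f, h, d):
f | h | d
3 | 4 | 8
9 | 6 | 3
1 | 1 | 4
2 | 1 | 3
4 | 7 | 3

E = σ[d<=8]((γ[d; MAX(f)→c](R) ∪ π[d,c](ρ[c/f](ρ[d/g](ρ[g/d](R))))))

Stepwise |·|:
  R → 5
  γ[d; MAX(f)→c](R) → 3
  R → 5
  ρ[g/d](R) → 5
  ρ[d/g](ρ[g/d](R)) → 5
  ρ[c/f](ρ[d/g](ρ[g/d](R))) → 5
  π[d,c](ρ[c/f](ρ[d/g](ρ[g/d](R)))) → 5
  (γ[d; MAX(f)→c](R) ∪ π[d,c](ρ[c/f](ρ[d/g](ρ[g/d](R))))) → 8
  σ[d<=8]((γ[d; MAX(f)→c](R) ∪ π[d,c](ρ[c/f](ρ[d/g](ρ[g/d](R)))))) → 8

|E| = 8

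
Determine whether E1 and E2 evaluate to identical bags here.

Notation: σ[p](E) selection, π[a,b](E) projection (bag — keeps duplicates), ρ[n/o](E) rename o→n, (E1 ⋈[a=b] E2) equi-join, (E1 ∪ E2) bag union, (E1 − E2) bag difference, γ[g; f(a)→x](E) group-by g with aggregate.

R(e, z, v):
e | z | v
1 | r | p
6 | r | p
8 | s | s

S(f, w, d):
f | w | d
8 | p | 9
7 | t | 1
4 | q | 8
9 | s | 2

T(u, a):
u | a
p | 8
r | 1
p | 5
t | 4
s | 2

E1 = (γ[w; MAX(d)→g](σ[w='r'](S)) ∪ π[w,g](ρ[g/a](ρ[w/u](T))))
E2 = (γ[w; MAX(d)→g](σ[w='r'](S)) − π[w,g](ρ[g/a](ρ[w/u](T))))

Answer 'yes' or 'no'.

E1 per-node cardinality:
  S → 4
  σ[w='r'](S) → 0
  γ[w; MAX(d)→g](σ[w='r'](S)) → 0
  T → 5
  ρ[w/u](T) → 5
  ρ[g/a](ρ[w/u](T)) → 5
  π[w,g](ρ[g/a](ρ[w/u](T))) → 5
  (γ[w; MAX(d)→g](σ[w='r'](S)) ∪ π[w,g](ρ[g/a](ρ[w/u](T)))) → 5
E2 per-node cardinality:
  S → 4
  σ[w='r'](S) → 0
  γ[w; MAX(d)→g](σ[w='r'](S)) → 0
  T → 5
  ρ[w/u](T) → 5
  ρ[g/a](ρ[w/u](T)) → 5
  π[w,g](ρ[g/a](ρ[w/u](T))) → 5
  (γ[w; MAX(d)→g](σ[w='r'](S)) − π[w,g](ρ[g/a](ρ[w/u](T)))) → 0

E1 result:
w | g
p | 5
p | 8
r | 1
s | 2
t | 4
E2 result:
w | g
(0 rows)
Witness: ('r', 1) appears 1× in E1 but 0× in E2.

no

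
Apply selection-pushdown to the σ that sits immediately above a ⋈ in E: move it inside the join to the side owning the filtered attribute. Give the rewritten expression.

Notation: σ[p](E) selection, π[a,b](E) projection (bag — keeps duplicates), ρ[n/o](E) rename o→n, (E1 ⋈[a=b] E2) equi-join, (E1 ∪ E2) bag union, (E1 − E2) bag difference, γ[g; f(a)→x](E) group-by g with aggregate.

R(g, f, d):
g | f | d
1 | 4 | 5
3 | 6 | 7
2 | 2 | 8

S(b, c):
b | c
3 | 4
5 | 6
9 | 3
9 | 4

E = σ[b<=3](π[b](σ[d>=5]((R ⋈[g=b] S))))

σ filters on d, owned by the left side.
E' = σ[b<=3](π[b]((σ[d>=5](R) ⋈[g=b] S)))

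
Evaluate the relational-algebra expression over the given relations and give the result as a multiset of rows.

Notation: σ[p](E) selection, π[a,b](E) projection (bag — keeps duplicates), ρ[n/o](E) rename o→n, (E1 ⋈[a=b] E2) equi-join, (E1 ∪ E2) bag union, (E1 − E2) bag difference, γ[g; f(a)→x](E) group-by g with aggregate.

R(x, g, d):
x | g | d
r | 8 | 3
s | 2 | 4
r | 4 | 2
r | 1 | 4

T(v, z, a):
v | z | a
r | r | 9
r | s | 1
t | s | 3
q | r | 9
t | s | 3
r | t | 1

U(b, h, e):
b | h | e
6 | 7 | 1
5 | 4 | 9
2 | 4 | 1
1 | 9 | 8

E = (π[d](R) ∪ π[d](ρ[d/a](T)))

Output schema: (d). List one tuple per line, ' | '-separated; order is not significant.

Row counts bottom-up:
  R → 4
  π[d](R) → 4
  T → 6
  ρ[d/a](T) → 6
  π[d](ρ[d/a](T)) → 6
  (π[d](R) ∪ π[d](ρ[d/a](T))) → 10

== RESULT ==
d
1
1
2
3
3
3
4
4
9
9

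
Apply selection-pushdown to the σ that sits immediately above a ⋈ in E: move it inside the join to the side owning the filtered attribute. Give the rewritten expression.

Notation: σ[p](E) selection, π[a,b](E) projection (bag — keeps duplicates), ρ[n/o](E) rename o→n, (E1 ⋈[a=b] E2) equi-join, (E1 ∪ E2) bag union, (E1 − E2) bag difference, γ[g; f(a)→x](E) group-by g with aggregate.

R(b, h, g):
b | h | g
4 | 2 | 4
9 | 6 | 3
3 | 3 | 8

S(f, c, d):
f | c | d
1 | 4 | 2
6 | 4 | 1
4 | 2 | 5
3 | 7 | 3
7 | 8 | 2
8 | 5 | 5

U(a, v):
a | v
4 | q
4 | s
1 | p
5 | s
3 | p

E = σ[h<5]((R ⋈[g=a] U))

σ filters on h, owned by the left side.
E' = (σ[h<5](R) ⋈[g=a] U)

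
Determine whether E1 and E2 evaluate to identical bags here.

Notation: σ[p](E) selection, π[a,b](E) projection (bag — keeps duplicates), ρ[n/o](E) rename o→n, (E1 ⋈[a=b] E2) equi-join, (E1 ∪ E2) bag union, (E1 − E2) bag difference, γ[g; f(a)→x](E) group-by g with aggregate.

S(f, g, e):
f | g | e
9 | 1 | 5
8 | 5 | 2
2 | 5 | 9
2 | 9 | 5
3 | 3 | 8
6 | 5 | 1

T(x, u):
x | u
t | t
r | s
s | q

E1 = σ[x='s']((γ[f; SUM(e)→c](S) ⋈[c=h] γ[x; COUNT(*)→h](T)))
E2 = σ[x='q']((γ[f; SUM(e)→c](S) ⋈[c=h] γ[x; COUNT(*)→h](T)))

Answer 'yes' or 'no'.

E1 row counts bottom-up:
  S → 6
  γ[f; SUM(e)→c](S) → 5
  T → 3
  γ[x; COUNT(*)→h](T) → 3
  (γ[f; SUM(e)→c](S) ⋈[c=h] γ[x; COUNT(*)→h](T)) → 3
  σ[x='s']((γ[f; SUM(e)→c](S) ⋈[c=h] γ[x; COUNT(*)→h](T))) → 1
E2 row counts bottom-up:
  S → 6
  γ[f; SUM(e)→c](S) → 5
  T → 3
  γ[x; COUNT(*)→h](T) → 3
  (γ[f; SUM(e)→c](S) ⋈[c=h] γ[x; COUNT(*)→h](T)) → 3
  σ[x='q']((γ[f; SUM(e)→c](S) ⋈[c=h] γ[x; COUNT(*)→h](T))) → 0

E1 result:
f | c | x | h
6 | 1 | s | 1
E2 result:
f | c | x | h
(0 rows)
Witness: (6, 1, 's', 1) appears 1× in E1 but 0× in E2.

no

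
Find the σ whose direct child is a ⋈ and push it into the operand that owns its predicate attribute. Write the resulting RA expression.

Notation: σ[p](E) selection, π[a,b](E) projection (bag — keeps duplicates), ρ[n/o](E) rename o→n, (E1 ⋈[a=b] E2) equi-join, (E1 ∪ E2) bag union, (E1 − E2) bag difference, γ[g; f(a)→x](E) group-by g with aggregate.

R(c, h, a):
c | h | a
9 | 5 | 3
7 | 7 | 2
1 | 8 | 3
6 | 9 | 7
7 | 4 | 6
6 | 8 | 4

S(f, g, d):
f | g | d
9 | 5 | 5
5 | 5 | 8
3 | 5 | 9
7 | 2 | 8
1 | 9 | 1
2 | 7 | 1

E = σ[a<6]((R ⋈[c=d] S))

σ filters on a, owned by the left side.
E' = (σ[a<6](R) ⋈[c=d] S)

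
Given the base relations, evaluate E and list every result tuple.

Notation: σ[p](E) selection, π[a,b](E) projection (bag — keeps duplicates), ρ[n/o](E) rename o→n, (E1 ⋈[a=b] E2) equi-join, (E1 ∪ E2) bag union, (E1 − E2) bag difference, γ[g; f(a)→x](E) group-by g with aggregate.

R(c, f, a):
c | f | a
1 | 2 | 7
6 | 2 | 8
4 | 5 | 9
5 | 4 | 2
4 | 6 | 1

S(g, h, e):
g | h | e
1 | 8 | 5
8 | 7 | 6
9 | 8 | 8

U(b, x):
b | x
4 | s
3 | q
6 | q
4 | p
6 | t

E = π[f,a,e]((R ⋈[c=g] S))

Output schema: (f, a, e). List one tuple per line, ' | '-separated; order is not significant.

Stepwise |·|:
  R → 5
  S → 3
  (R ⋈[c=g] S) → 1
  π[f,a,e]((R ⋈[c=g] S)) → 1

== RESULT ==
f | a | e
2 | 7 | 5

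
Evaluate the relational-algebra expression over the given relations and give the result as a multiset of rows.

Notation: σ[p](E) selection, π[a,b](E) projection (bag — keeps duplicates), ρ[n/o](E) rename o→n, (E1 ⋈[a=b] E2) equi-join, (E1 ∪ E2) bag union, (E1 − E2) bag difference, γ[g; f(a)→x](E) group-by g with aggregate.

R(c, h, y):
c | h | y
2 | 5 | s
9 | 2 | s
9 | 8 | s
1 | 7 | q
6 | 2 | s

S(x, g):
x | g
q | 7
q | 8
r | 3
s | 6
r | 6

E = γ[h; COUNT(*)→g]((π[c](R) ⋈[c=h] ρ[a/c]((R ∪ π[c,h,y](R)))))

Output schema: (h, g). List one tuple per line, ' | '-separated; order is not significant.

Subexpression sizes:
  R → 5
  π[c](R) → 5
  R → 5
  R → 5
  π[c,h,y](R) → 5
  (R ∪ π[c,h,y](R)) → 10
  ρ[a/c]((R ∪ π[c,h,y](R))) → 10
  (π[c](R) ⋈[c=h] ρ[a/c]((R ∪ π[c,h,y](R)))) → 4
  γ[h; COUNT(*)→g]((π[c](R) ⋈[c=h] ρ[a/c]((R ∪ π[c,h,y](R))))) → 1

== RESULT ==
h | g
2 | 4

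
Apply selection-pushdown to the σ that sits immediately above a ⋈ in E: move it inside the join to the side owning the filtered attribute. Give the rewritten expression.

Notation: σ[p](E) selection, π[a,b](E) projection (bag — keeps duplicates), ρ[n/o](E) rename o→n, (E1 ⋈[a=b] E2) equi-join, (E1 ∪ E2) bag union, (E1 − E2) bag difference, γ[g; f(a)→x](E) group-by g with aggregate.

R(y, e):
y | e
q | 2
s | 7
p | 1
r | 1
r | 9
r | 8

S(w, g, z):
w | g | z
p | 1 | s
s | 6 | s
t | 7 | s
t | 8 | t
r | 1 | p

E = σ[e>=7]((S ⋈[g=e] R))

σ filters on e, owned by the right side.
E' = (S ⋈[g=e] σ[e>=7](R))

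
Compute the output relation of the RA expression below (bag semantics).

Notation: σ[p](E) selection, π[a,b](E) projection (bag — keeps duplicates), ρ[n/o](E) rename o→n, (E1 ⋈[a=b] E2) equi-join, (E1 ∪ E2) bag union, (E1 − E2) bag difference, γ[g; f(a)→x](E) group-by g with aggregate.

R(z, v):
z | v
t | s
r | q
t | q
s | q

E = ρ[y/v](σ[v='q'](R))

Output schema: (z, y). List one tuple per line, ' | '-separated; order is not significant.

Subexpression sizes:
  R → 4
  σ[v='q'](R) → 3
  ρ[y/v](σ[v='q'](R)) → 3

== RESULT ==
z | y
r | q
s | q
t | q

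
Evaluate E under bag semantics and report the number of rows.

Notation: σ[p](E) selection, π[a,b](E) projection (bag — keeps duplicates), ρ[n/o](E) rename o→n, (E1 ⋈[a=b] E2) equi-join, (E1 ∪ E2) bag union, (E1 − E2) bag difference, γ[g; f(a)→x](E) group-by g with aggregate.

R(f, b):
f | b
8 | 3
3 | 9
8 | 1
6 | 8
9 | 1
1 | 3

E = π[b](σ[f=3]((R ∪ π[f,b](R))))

Subexpression sizes:
  R → 6
  R → 6
  π[f,b](R) → 6
  (R ∪ π[f,b](R)) → 12
  σ[f=3]((R ∪ π[f,b](R))) → 2
  π[b](σ[f=3]((R ∪ π[f,b](R)))) → 2

|E| = 2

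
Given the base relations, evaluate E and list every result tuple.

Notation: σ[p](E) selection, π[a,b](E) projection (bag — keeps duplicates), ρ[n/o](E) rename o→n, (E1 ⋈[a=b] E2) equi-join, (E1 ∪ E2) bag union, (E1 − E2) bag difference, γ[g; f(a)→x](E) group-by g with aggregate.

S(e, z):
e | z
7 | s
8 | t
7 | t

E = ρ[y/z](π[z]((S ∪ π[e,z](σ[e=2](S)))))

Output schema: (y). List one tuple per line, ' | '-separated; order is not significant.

Row counts bottom-up:
  S → 3
  S → 3
  σ[e=2](S) → 0
  π[e,z](σ[e=2](S)) → 0
  (S ∪ π[e,z](σ[e=2](S))) → 3
  π[z]((S ∪ π[e,z](σ[e=2](S)))) → 3
  ρ[y/z](π[z]((S ∪ π[e,z](σ[e=2](S))))) → 3

== RESULT ==
y
s
t
t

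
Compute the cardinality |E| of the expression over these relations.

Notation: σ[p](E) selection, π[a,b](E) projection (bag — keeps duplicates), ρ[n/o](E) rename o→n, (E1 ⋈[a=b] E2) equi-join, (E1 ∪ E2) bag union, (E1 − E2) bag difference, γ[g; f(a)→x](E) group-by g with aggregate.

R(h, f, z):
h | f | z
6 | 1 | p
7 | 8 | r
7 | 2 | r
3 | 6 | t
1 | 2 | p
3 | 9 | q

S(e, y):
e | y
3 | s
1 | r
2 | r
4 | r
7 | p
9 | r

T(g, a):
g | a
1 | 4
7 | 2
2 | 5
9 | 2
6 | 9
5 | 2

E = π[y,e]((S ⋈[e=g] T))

Row counts bottom-up:
  S → 6
  T → 6
  (S ⋈[e=g] T) → 4
  π[y,e]((S ⋈[e=g] T)) → 4

|E| = 4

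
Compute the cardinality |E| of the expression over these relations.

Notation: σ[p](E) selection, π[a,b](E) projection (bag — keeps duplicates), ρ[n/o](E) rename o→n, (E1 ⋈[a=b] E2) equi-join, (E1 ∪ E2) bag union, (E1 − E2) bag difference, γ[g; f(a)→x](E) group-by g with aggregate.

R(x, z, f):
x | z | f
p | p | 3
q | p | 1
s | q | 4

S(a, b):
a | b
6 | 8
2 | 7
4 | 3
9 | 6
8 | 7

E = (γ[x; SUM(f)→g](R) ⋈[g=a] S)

Per-node cardinality:
  R → 3
  γ[x; SUM(f)→g](R) → 3
  S → 5
  (γ[x; SUM(f)→g](R) ⋈[g=a] S) → 1

|E| = 1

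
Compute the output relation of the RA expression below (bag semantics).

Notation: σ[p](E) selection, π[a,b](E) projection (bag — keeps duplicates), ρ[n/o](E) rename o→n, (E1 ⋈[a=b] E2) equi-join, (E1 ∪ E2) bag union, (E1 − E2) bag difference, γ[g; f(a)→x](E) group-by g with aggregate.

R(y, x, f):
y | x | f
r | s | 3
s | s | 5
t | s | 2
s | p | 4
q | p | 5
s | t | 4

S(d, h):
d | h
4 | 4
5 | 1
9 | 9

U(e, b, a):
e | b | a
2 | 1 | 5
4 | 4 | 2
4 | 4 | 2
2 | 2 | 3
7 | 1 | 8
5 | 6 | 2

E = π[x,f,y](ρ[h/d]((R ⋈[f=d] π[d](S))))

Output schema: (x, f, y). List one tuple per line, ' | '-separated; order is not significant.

Row counts bottom-up:
  R → 6
  S → 3
  π[d](S) → 3
  (R ⋈[f=d] π[d](S)) → 4
  ρ[h/d]((R ⋈[f=d] π[d](S))) → 4
  π[x,f,y](ρ[h/d]((R ⋈[f=d] π[d](S)))) → 4

== RESULT ==
x | f | y
p | 4 | s
p | 5 | q
s | 5 | s
t | 4 | s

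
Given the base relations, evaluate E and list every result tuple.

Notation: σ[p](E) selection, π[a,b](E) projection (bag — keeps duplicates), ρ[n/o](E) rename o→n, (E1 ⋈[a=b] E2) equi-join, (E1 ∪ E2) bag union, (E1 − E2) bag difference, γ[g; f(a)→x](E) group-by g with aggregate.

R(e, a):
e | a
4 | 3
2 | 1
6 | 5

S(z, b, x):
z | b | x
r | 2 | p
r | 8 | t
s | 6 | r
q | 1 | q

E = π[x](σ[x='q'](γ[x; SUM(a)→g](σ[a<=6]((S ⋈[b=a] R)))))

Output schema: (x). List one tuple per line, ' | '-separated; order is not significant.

Row counts bottom-up:
  S → 4
  R → 3
  (S ⋈[b=a] R) → 1
  σ[a<=6]((S ⋈[b=a] R)) → 1
  γ[x; SUM(a)→g](σ[a<=6]((S ⋈[b=a] R))) → 1
  σ[x='q'](γ[x; SUM(a)→g](σ[a<=6]((S ⋈[b=a] R)))) → 1
  π[x](σ[x='q'](γ[x; SUM(a)→g](σ[a<=6]((S ⋈[b=a] R))))) → 1

== RESULT ==
x
q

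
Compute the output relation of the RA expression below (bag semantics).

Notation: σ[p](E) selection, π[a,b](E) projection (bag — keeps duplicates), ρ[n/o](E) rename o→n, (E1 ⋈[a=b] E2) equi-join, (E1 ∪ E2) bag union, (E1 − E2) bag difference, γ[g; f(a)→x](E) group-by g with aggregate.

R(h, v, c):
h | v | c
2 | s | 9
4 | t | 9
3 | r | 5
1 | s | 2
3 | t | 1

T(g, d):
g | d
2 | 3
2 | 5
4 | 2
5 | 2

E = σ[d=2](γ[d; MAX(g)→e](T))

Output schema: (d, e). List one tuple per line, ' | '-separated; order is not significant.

Per-node cardinality:
  T → 4
  γ[d; MAX(g)→e](T) → 3
  σ[d=2](γ[d; MAX(g)→e](T)) → 1

== RESULT ==
d | e
2 | 5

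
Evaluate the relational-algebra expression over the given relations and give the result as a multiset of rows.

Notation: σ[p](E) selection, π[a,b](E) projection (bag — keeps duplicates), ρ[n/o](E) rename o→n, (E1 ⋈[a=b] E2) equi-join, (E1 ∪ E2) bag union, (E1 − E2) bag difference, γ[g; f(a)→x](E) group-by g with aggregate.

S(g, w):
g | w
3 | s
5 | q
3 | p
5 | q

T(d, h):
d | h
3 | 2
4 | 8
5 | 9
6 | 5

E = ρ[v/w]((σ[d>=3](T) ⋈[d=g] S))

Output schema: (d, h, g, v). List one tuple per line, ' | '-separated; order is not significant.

Row counts bottom-up:
  T → 4
  σ[d>=3](T) → 4
  S → 4
  (σ[d>=3](T) ⋈[d=g] S) → 4
  ρ[v/w]((σ[d>=3](T) ⋈[d=g] S)) → 4

== RESULT ==
d | h | g | v
3 | 2 | 3 | p
3 | 2 | 3 | s
5 | 9 | 5 | q
5 | 9 | 5 | q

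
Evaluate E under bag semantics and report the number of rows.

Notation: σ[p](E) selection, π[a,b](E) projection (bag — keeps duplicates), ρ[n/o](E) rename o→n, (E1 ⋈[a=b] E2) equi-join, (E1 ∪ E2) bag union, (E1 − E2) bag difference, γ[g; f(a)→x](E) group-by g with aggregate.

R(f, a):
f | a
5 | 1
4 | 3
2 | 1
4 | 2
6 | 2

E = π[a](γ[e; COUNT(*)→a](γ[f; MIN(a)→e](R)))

Stepwise |·|:
  R → 5
  γ[f; MIN(a)→e](R) → 4
  γ[e; COUNT(*)→a](γ[f; MIN(a)→e](R)) → 2
  π[a](γ[e; COUNT(*)→a](γ[f; MIN(a)→e](R))) → 2

|E| = 2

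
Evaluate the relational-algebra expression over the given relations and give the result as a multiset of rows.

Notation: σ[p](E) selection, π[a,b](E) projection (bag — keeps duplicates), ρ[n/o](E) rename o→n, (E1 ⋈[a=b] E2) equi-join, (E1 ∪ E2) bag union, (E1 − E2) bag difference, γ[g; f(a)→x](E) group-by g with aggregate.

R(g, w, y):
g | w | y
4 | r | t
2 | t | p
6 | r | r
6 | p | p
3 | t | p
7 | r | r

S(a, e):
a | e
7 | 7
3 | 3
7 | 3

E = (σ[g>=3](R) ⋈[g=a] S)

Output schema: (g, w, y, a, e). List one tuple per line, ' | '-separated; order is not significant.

Subexpression sizes:
  R → 6
  σ[g>=3](R) → 5
  S → 3
  (σ[g>=3](R) ⋈[g=a] S) → 3

== RESULT ==
g | w | y | a | e
3 | t | p | 3 | 3
7 | r | r | 7 | 3
7 | r | r | 7 | 7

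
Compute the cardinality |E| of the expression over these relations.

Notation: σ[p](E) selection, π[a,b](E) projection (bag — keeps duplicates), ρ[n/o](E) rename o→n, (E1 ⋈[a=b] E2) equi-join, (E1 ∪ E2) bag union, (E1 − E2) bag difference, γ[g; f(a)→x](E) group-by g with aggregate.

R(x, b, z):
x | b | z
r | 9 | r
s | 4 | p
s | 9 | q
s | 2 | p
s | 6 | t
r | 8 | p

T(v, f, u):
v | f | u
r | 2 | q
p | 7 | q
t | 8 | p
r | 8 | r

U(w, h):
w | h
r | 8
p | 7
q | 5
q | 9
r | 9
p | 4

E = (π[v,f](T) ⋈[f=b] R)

Row counts bottom-up:
  T → 4
  π[v,f](T) → 4
  R → 6
  (π[v,f](T) ⋈[f=b] R) → 3

|E| = 3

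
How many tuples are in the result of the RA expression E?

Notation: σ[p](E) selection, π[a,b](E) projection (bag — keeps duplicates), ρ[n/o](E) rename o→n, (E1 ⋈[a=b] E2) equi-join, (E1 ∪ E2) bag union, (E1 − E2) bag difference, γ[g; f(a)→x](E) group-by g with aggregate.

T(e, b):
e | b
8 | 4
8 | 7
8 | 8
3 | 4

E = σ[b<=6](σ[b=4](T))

Stepwise |·|:
  T → 4
  σ[b=4](T) → 2
  σ[b<=6](σ[b=4](T)) → 2

|E| = 2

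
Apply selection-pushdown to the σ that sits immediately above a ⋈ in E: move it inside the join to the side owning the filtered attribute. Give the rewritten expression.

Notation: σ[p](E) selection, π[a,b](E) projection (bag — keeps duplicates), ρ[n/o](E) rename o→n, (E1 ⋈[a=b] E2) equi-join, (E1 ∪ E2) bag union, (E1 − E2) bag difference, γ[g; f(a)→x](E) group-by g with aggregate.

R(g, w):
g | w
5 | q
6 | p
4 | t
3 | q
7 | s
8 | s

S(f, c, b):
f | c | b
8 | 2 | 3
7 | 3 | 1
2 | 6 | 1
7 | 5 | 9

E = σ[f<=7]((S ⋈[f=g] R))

σ filters on f, owned by the left side.
E' = (σ[f<=7](S) ⋈[f=g] R)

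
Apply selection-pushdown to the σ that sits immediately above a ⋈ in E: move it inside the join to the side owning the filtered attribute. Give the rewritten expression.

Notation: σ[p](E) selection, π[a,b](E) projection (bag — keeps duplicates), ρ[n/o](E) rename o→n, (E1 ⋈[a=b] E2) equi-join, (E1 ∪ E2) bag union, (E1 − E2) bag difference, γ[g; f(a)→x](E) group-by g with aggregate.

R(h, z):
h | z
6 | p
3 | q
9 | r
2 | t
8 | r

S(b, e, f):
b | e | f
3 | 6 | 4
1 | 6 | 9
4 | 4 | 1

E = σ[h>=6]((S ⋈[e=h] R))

σ filters on h, owned by the right side.
E' = (S ⋈[e=h] σ[h>=6](R))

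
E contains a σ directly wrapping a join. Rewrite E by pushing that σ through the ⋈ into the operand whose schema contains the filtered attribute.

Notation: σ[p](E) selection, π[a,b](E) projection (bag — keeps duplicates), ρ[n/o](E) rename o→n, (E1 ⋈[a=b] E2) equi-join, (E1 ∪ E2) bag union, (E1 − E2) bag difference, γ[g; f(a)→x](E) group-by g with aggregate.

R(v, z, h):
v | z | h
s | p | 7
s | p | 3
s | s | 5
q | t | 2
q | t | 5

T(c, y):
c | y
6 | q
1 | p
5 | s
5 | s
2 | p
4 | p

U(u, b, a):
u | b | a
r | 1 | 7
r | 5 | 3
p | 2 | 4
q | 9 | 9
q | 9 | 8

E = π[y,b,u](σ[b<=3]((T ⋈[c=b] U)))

σ filters on b, owned by the right side.
E' = π[y,b,u]((T ⋈[c=b] σ[b<=3](U)))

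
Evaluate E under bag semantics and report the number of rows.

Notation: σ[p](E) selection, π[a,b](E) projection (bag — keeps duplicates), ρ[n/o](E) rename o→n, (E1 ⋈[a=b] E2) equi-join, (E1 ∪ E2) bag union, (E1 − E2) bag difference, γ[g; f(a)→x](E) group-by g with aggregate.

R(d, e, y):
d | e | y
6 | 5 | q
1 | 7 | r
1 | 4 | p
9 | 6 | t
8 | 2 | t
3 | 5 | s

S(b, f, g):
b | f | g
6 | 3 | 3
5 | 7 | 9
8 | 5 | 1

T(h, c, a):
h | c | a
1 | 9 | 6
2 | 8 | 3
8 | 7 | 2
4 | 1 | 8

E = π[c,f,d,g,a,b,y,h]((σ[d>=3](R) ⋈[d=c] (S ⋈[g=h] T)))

Subexpression sizes:
  R → 6
  σ[d>=3](R) → 4
  S → 3
  T → 4
  (S ⋈[g=h] T) → 1
  (σ[d>=3](R) ⋈[d=c] (S ⋈[g=h] T)) → 1
  π[c,f,d,g,a,b,y,h]((σ[d>=3](R) ⋈[d=c] (S ⋈[g=h] T))) → 1

|E| = 1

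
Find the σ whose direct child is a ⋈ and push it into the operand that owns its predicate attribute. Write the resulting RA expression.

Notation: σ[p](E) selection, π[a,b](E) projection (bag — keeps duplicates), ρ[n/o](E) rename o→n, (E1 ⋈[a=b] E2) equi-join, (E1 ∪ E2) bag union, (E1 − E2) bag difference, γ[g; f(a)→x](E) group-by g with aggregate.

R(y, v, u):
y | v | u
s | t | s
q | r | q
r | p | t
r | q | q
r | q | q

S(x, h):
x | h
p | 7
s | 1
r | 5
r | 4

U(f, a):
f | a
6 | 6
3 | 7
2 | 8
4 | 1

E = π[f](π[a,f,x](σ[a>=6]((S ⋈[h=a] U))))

σ filters on a, owned by the right side.
E' = π[f](π[a,f,x]((S ⋈[h=a] σ[a>=6](U))))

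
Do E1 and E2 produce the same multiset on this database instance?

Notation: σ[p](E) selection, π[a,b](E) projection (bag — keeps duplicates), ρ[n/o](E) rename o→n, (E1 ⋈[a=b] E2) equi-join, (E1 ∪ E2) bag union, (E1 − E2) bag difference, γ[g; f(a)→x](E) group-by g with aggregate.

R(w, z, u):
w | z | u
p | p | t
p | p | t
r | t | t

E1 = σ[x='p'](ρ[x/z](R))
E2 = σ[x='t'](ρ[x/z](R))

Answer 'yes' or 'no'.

E1 stepwise |·|:
  R → 3
  ρ[x/z](R) → 3
  σ[x='p'](ρ[x/z](R)) → 2
E2 stepwise |·|:
  R → 3
  ρ[x/z](R) → 3
  σ[x='t'](ρ[x/z](R)) → 1

E1 result:
w | x | u
p | p | t
p | p | t
E2 result:
w | x | u
r | t | t
Witness: ('p', 'p', 't') appears 2× in E1 but 0× in E2.

no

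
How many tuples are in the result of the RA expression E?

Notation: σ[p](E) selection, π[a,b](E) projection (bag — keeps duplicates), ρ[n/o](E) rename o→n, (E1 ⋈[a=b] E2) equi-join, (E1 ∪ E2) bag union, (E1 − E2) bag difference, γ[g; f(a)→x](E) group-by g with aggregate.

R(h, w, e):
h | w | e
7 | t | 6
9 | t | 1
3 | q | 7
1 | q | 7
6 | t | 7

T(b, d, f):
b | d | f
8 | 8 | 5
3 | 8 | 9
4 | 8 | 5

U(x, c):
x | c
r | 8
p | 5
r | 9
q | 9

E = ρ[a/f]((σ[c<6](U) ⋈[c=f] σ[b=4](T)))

Subexpression sizes:
  U → 4
  σ[c<6](U) → 1
  T → 3
  σ[b=4](T) → 1
  (σ[c<6](U) ⋈[c=f] σ[b=4](T)) → 1
  ρ[a/f]((σ[c<6](U) ⋈[c=f] σ[b=4](T))) → 1

|E| = 1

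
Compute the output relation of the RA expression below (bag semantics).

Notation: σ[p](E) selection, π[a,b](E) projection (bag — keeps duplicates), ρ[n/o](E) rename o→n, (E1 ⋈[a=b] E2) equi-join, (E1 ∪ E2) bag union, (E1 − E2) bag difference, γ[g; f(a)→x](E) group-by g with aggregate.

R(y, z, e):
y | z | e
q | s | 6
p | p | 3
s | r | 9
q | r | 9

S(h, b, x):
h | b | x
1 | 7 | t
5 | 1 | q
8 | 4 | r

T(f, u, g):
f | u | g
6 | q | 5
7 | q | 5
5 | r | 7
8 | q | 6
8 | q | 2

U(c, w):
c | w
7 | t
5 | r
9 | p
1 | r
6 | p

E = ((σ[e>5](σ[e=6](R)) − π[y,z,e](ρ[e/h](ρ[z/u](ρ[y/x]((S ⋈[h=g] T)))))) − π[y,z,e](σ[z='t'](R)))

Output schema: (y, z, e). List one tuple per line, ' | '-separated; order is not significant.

Stepwise |·|:
  R → 4
  σ[e=6](R) → 1
  σ[e>5](σ[e=6](R)) → 1
  S → 3
  T → 5
  (S ⋈[h=g] T) → 2
  ρ[y/x]((S ⋈[h=g] T)) → 2
  ρ[z/u](ρ[y/x]((S ⋈[h=g] T))) → 2
  ρ[e/h](ρ[z/u](ρ[y/x]((S ⋈[h=g] T)))) → 2
  π[y,z,e](ρ[e/h](ρ[z/u](ρ[y/x]((S ⋈[h=g] T))))) → 2
  (σ[e>5](σ[e=6](R)) − π[y,z,e](ρ[e/h](ρ[z/u](ρ[y/x]((S ⋈[h=g] T)))))) → 1
  R → 4
  σ[z='t'](R) → 0
  π[y,z,e](σ[z='t'](R)) → 0
  ((σ[e>5](σ[e=6](R)) − π[y,z,e](ρ[e/h](ρ[z/u](ρ[y/x]((S ⋈[h=g] T)))))) − π[y,z,e](σ[z='t'](R))) → 1

== RESULT ==
y | z | e
q | s | 6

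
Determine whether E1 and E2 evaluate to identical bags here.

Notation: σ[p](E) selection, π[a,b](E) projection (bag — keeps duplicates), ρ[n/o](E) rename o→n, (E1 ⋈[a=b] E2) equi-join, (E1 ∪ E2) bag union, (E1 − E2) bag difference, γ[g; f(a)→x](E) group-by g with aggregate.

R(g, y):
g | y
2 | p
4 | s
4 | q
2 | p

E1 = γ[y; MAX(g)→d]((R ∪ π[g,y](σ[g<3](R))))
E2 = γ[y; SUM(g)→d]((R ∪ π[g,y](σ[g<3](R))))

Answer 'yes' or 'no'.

E1 per-node cardinality:
  R → 4
  R → 4
  σ[g<3](R) → 2
  π[g,y](σ[g<3](R)) → 2
  (R ∪ π[g,y](σ[g<3](R))) → 6
  γ[y; MAX(g)→d]((R ∪ π[g,y](σ[g<3](R)))) → 3
E2 per-node cardinality:
  R → 4
  R → 4
  σ[g<3](R) → 2
  π[g,y](σ[g<3](R)) → 2
  (R ∪ π[g,y](σ[g<3](R))) → 6
  γ[y; SUM(g)→d]((R ∪ π[g,y](σ[g<3](R)))) → 3

E1 result:
y | d
p | 2
q | 4
s | 4
E2 result:
y | d
p | 8
q | 4
s | 4
Witness: ('p', 2) appears 1× in E1 but 0× in E2.

no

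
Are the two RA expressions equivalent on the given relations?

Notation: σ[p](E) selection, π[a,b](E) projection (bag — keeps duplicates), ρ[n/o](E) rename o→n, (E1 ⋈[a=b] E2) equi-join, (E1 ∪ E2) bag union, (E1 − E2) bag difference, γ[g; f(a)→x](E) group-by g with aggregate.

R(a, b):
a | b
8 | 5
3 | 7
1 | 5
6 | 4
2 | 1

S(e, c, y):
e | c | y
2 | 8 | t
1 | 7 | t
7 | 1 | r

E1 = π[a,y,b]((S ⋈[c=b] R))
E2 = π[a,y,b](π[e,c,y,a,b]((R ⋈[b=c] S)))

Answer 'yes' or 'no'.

E1 per-node cardinality:
  S → 3
  R → 5
  (S ⋈[c=b] R) → 2
  π[a,y,b]((S ⋈[c=b] R)) → 2
E2 per-node cardinality:
  R → 5
  S → 3
  (R ⋈[b=c] S) → 2
  π[e,c,y,a,b]((R ⋈[b=c] S)) → 2
  π[a,y,b](π[e,c,y,a,b]((R ⋈[b=c] S))) → 2

E1 and E2 produce the same multiset:
a | y | b
2 | r | 1
3 | t | 7

yes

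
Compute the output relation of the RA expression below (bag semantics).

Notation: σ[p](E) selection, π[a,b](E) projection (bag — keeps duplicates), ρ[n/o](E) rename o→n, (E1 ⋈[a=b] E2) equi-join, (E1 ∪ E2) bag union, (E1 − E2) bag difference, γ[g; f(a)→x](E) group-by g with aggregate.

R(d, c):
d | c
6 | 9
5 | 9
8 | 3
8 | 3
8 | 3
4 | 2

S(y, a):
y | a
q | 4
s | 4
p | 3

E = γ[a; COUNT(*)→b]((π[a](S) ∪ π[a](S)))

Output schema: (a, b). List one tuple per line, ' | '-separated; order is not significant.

Row counts bottom-up:
  S → 3
  π[a](S) → 3
  S → 3
  π[a](S) → 3
  (π[a](S) ∪ π[a](S)) → 6
  γ[a; COUNT(*)→b]((π[a](S) ∪ π[a](S))) → 2

== RESULT ==
a | b
3 | 2
4 | 4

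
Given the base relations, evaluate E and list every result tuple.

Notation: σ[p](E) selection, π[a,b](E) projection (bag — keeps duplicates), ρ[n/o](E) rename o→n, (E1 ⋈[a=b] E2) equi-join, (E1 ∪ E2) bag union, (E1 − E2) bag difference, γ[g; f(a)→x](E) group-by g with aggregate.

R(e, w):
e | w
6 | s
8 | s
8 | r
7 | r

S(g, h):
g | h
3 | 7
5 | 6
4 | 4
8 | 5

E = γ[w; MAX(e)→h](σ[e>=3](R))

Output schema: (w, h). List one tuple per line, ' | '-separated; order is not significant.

Row counts bottom-up:
  R → 4
  σ[e>=3](R) → 4
  γ[w; MAX(e)→h](σ[e>=3](R)) → 2

== RESULT ==
w | h
r | 8
s | 8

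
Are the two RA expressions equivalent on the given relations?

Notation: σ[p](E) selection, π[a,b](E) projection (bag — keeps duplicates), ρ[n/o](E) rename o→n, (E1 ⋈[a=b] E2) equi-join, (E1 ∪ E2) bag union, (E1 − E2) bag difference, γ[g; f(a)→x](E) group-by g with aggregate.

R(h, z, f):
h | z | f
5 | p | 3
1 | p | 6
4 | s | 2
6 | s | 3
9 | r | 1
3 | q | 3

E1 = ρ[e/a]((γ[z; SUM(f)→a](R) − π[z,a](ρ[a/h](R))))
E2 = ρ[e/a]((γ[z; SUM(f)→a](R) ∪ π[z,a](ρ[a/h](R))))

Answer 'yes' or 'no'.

E1 row counts bottom-up:
  R → 6
  γ[z; SUM(f)→a](R) → 4
  R → 6
  ρ[a/h](R) → 6
  π[z,a](ρ[a/h](R)) → 6
  (γ[z; SUM(f)→a](R) − π[z,a](ρ[a/h](R))) → 3
  ρ[e/a]((γ[z; SUM(f)→a](R) − π[z,a](ρ[a/h](R)))) → 3
E2 row counts bottom-up:
  R → 6
  γ[z; SUM(f)→a](R) → 4
  R → 6
  ρ[a/h](R) → 6
  π[z,a](ρ[a/h](R)) → 6
  (γ[z; SUM(f)→a](R) ∪ π[z,a](ρ[a/h](R))) → 10
  ρ[e/a]((γ[z; SUM(f)→a](R) ∪ π[z,a](ρ[a/h](R)))) → 10

E1 result:
z | e
p | 9
r | 1
s | 5
E2 result:
z | e
p | 1
p | 5
p | 9
q | 3
q | 3
r | 1
r | 9
s | 4
s | 5
s | 6
Witness: ('s', 6) appears 0× in E1 but 1× in E2.

no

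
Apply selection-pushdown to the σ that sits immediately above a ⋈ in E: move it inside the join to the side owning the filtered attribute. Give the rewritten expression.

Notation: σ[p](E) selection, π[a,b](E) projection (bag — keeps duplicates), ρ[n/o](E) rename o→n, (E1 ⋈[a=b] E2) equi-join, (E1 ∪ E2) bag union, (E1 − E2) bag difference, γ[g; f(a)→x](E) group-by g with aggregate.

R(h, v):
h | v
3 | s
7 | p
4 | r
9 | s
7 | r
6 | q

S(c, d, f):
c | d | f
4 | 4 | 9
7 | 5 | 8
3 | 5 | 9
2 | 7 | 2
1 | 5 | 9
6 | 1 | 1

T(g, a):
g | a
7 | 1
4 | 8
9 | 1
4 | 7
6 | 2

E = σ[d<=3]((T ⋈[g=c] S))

σ filters on d, owned by the right side.
E' = (T ⋈[g=c] σ[d<=3](S))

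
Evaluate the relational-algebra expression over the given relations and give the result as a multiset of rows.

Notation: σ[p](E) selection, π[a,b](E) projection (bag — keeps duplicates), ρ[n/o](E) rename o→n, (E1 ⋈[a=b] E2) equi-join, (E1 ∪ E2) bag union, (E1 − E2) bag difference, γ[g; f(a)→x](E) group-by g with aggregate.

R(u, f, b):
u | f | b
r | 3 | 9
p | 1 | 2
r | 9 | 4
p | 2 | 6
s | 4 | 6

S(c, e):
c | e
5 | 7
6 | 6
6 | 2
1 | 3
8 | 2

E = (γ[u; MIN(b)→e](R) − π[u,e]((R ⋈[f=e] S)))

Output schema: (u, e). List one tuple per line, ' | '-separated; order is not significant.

Stepwise |·|:
  R → 5
  γ[u; MIN(b)→e](R) → 3
  R → 5
  S → 5
  (R ⋈[f=e] S) → 3
  π[u,e]((R ⋈[f=e] S)) → 3
  (γ[u; MIN(b)→e](R) − π[u,e]((R ⋈[f=e] S))) → 2

== RESULT ==
u | e
r | 4
s | 6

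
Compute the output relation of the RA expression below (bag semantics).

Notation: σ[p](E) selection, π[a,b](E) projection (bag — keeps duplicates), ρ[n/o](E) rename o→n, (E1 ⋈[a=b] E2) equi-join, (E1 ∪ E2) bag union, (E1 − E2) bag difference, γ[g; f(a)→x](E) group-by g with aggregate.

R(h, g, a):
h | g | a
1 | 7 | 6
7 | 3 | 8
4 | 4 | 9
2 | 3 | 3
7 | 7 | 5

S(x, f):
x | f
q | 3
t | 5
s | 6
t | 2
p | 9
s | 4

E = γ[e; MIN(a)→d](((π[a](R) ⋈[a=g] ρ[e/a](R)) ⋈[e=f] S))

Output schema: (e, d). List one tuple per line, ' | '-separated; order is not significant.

Row counts bottom-up:
  R → 5
  π[a](R) → 5
  R → 5
  ρ[e/a](R) → 5
  (π[a](R) ⋈[a=g] ρ[e/a](R)) → 2
  S → 6
  ((π[a](R) ⋈[a=g] ρ[e/a](R)) ⋈[e=f] S) → 1
  γ[e; MIN(a)→d](((π[a](R) ⋈[a=g] ρ[e/a](R)) ⋈[e=f] S)) → 1

== RESULT ==
e | d
3 | 3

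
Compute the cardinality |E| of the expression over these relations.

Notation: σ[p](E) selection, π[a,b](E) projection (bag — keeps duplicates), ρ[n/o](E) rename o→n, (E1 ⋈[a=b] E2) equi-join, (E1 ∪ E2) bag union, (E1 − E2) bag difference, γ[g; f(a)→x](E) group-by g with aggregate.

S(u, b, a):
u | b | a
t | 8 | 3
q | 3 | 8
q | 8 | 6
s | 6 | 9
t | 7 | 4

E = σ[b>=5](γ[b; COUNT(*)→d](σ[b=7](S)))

Per-node cardinality:
  S → 5
  σ[b=7](S) → 1
  γ[b; COUNT(*)→d](σ[b=7](S)) → 1
  σ[b>=5](γ[b; COUNT(*)→d](σ[b=7](S))) → 1

|E| = 1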